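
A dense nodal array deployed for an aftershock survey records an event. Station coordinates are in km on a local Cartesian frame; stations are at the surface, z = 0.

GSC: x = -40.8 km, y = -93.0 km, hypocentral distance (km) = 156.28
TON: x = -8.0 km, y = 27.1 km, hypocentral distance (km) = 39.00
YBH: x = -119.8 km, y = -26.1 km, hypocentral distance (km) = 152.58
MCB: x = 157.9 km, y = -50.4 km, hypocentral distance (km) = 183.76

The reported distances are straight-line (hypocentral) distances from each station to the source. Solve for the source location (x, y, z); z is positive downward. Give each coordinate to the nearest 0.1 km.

Each station gives a sphere (x−x_i)² + (y−y_i)² + z² = d_i² (stations at z=0).
Subtracting the GSC sphere from TON and YBH: z² cancels, leaving linear equations in x and y:
65.6 x + 240.2 y = 13387.21
-158.0 x + 133.8 y = 5862.39
Solving: x ≈ 8.198, y ≈ 53.495 km (keep extra digits for the depth step; rounded: 8.2, 53.5).
Then from the GSC sphere: z² = 156.28² − (x + 40.8)² − (y + 93.0)² with x = 8.198, y = 53.495, so z ≈ 23.703 ≈ 23.7 km.

(8.2, 53.5, 23.7)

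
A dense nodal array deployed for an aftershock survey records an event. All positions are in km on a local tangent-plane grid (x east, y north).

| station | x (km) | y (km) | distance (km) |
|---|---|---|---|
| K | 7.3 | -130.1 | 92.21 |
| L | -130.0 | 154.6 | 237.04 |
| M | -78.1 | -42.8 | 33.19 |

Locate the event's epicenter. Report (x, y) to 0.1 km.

x ≈ -65.5 km, y ≈ -73.5 km

Circle about each station: (x − 7.3)² + (y + 130.1)² = 92.21²; (x + 130.0)² + (y − 154.6)² = 237.04²; (x + 78.1)² + (y + 42.8)² = 33.19².
Subtracting pairs of circle equations eliminates x²+y² and gives linear equations (the radical axes):
-274.6 x + 569.4 y = -23863.42
-170.8 x + 174.6 y = -1646.74
Solving the 2×2 system: x ≈ -65.5, y ≈ -73.5 km.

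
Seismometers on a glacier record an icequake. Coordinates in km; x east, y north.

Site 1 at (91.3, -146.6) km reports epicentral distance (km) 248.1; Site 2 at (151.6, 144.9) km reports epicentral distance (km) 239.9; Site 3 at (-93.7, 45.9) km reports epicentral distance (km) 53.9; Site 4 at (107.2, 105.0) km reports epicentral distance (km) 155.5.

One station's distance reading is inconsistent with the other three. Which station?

Site 2

Solve using three stations at a time. Using Site 1, Site 3, Site 4 (subtract circle equations pairwise → linear system) gives (x, y) ≈ (-42.4, 62.4).
Distances from that point to each station vs reported:
  Site 1: calculated 248.1 vs reported 248.1 → residual 0.0 km
  Site 2: calculated 210.8 vs reported 239.9 → residual 29.1 km
  Site 3: calculated 53.9 vs reported 53.9 → residual 0.0 km
  Site 4: calculated 155.5 vs reported 155.5 → residual 0.0 km
Site 1, Site 3, Site 4 are mutually consistent (residuals ≈ 0); Site 2 is off by 29.1 km.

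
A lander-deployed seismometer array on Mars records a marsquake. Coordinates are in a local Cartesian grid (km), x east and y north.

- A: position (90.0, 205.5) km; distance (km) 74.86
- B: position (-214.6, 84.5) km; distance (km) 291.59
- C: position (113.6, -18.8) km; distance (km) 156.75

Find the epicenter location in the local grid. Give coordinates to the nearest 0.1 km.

Circle about each station: (x − 90.0)² + (y − 205.5)² = 74.86²; (x + 214.6)² + (y − 84.5)² = 291.59²; (x − 113.6)² + (y + 18.8)² = 156.75².
Subtracting pairs of circle equations eliminates x²+y² and gives linear equations (the radical axes):
-609.2 x − 242.0 y = -76557.55
47.2 x − 448.6 y = -56038.39
Solving the 2×2 system: x ≈ 73.0, y ≈ 132.6 km.

x ≈ 73.0 km, y ≈ 132.6 km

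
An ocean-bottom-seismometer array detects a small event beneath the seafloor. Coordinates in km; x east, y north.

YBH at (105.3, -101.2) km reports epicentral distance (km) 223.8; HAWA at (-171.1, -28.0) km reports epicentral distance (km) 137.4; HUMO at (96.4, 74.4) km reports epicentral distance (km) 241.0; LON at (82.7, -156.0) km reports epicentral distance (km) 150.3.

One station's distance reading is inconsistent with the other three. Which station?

Solve using three stations at a time. Using HAWA, HUMO, LON (subtract circle equations pairwise → linear system) gives (x, y) ≈ (-60.0, -108.9).
Distances from that point to each station vs reported:
  YBH: calculated 165.5 vs reported 223.8 → residual 58.3 km
  HAWA: calculated 137.4 vs reported 137.4 → residual 0.0 km
  HUMO: calculated 241.0 vs reported 241.0 → residual 0.0 km
  LON: calculated 150.3 vs reported 150.3 → residual 0.0 km
HAWA, HUMO, LON are mutually consistent (residuals ≈ 0); YBH is off by 58.3 km.

YBH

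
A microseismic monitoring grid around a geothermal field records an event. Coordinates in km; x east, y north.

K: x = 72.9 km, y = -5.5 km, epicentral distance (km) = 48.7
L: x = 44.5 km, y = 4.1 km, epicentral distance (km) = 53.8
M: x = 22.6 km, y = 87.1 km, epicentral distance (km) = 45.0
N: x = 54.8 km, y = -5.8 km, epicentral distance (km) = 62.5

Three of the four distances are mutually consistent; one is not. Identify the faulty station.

Solve using three stations at a time. Using L, M, N (subtract circle equations pairwise → linear system) gives (x, y) ≈ (55.9, 56.7).
Distances from that point to each station vs reported:
  K: calculated 64.5 vs reported 48.7 → residual 15.8 km
  L: calculated 53.8 vs reported 53.8 → residual 0.0 km
  M: calculated 45.1 vs reported 45.0 → residual 0.1 km
  N: calculated 62.5 vs reported 62.5 → residual 0.0 km
L, M, N are mutually consistent (residuals ≈ 0); K is off by 15.8 km.

K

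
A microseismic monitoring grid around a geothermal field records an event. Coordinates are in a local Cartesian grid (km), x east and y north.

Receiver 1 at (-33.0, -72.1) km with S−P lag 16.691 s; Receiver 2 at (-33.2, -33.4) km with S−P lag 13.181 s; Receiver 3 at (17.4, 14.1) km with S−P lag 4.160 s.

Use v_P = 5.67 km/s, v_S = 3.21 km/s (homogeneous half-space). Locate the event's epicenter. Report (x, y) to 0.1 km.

(47.2, 21.8)

Distance from S−P lag: d = Δt · v_P v_S / (v_P − v_S) = Δt · (5.67·3.21)/(5.67−3.21) ≈ 7.3987·Δt.
So d_Receiver 1 = 123.49, d_Receiver 2 = 97.52, d_Receiver 3 = 30.78 km.
Circle about each station: (x + 33.0)² + (y + 72.1)² = 123.49²; (x + 33.2)² + (y + 33.4)² = 97.52²; (x − 17.4)² + (y − 14.1)² = 30.78².
Subtracting the Receiver 1 equation from the Receiver 2 and Receiver 3 equations removes the quadratic terms:
-0.4 x + 77.4 y = 1670.02
100.8 x + 172.4 y = 8516.53
Solving the 2×2 system: x ≈ 47.2, y ≈ 21.8 km.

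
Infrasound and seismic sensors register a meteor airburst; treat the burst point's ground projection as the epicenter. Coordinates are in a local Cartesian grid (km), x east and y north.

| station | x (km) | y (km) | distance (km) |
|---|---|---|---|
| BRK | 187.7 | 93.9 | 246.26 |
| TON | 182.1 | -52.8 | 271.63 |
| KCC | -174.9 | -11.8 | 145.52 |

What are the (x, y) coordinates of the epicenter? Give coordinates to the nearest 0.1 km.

(-57.8, 74.6)

Circle about each station: (x − 187.7)² + (y − 93.9)² = 246.26²; (x − 182.1)² + (y + 52.8)² = 271.63²; (x + 174.9)² + (y + 11.8)² = 145.52².
Subtracting the BRK equation from the TON and KCC equations removes the quadratic terms:
-11.2 x − 293.4 y = -21239.12
-725.2 x − 211.4 y = 26148.67
Solving the 2×2 system: x ≈ -57.8, y ≈ 74.6 km.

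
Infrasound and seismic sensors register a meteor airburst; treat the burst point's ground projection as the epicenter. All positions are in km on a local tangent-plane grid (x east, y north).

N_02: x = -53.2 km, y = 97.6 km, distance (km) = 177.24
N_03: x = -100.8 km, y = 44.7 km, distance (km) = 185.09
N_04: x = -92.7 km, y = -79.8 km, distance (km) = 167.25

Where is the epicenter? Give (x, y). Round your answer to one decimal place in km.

67.6 km east, -32.1 km north

Circle about each station: (x + 53.2)² + (y − 97.6)² = 177.24²; (x + 100.8)² + (y − 44.7)² = 185.09²; (x + 92.7)² + (y + 79.8)² = 167.25².
Subtracting the N_02 equation from the N_03 and N_04 equations removes the quadratic terms:
-95.2 x − 105.8 y = -3041.56
-79.0 x − 354.8 y = 6046.79
Solving the 2×2 system: x ≈ 67.6, y ≈ -32.1 km.
Check against N_02 (with the unrounded x, y): √((x + 53.2)²+(y − 97.6)²) = 177.26 ≈ 177.24 km. ✓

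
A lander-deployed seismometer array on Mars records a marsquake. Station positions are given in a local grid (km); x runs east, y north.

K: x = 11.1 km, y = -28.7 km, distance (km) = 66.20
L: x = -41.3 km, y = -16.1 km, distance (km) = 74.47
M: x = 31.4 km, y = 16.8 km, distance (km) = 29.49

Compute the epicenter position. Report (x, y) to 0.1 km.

(10.4, 37.5)

Circle about each station: (x − 11.1)² + (y + 28.7)² = 66.20²; (x + 41.3)² + (y + 16.1)² = 74.47²; (x − 31.4)² + (y − 16.8)² = 29.49².
Subtracting the K equation from the L and M equations removes the quadratic terms:
-104.8 x + 25.2 y = -145.34
40.6 x + 91.0 y = 3834.08
Solving the 2×2 system: x ≈ 10.4, y ≈ 37.5 km.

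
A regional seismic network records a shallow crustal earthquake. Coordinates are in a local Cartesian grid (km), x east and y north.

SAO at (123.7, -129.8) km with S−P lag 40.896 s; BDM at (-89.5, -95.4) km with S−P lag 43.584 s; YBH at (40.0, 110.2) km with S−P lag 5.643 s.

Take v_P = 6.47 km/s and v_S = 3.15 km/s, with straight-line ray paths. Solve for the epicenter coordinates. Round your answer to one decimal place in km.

Distance from S−P lag: d = Δt · v_P v_S / (v_P − v_S) = Δt · (6.47·3.15)/(6.47−3.15) ≈ 6.1387·Δt.
So d_SAO = 251.05, d_BDM = 267.55, d_YBH = 34.64 km.
Circle about each station: (x − 123.7)² + (y + 129.8)² = 251.05²; (x + 89.5)² + (y + 95.4)² = 267.55²; (x − 40.0)² + (y − 110.2)² = 34.64².
Subtracting the SAO equation from the BDM and YBH equations removes the quadratic terms:
-426.4 x + 68.8 y = -23595.22
-167.4 x + 480.0 y = 43420.48
Solving the 2×2 system: x ≈ 74.1, y ≈ 116.3 km.
Check against SAO (with the unrounded x, y): √((x − 123.7)²+(y + 129.8)²) = 251.05 ≈ 251.05 km. ✓

x ≈ 74.1 km, y ≈ 116.3 km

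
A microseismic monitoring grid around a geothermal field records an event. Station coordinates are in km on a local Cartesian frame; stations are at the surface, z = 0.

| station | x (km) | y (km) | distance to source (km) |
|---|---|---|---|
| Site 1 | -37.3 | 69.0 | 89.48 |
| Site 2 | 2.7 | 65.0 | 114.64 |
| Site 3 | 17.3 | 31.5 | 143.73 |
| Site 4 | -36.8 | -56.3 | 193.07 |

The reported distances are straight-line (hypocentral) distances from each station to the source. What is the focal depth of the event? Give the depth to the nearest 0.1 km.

depth ≈ 60.0 km

Each station gives a sphere (x−x_i)² + (y−y_i)² + z² = d_i² (stations at z=0).
Subtracting the Site 1 sphere from Site 2 and Site 3: z² cancels, leaving linear equations in x and y:
80.0 x − 8.0 y = -7055.66
109.2 x − 75.0 y = -17512.39
Solving: x ≈ -75.896, y ≈ 122.993 km (keep extra digits for the depth step; rounded: -75.9, 123.0).
Then from the Site 1 sphere: z² = 89.48² − (x + 37.3)² − (y − 69.0)² with x = -75.896, y = 122.993, so z ≈ 60.015 ≈ 60.0 km.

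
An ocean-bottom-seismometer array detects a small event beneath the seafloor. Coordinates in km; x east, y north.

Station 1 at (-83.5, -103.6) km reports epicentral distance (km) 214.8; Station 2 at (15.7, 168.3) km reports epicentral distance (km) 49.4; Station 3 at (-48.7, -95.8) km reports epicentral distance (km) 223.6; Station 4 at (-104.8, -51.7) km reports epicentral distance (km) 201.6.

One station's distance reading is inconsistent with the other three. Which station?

Station 1

Solve using three stations at a time. Using Station 2, Station 3, Station 4 (subtract circle equations pairwise → linear system) gives (x, y) ≈ (-5.1, 123.5).
Distances from that point to each station vs reported:
  Station 1: calculated 240.3 vs reported 214.8 → residual 25.5 km
  Station 2: calculated 49.4 vs reported 49.4 → residual 0.0 km
  Station 3: calculated 223.6 vs reported 223.6 → residual 0.0 km
  Station 4: calculated 201.6 vs reported 201.6 → residual 0.0 km
Station 2, Station 3, Station 4 are mutually consistent (residuals ≈ 0); Station 1 is off by 25.5 km.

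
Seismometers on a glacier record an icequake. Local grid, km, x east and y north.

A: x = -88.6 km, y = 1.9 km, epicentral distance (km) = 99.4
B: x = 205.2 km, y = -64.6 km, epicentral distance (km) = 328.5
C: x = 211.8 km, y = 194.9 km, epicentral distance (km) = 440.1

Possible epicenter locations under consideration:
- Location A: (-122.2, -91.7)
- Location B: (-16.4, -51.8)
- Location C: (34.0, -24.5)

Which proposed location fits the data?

For each candidate, compare |candidate − station| to the reported distance:
Location A: residuals A 0.0, B 0.0, C 0.0 → max 0.0 km
Location B: residuals A 9.4, B 106.5, C 104.0 → max 106.5 km
Location C: residuals A 26.0, B 152.7, C 157.7 → max 157.7 km
Only Location A has all residuals ≈ 0.

Location A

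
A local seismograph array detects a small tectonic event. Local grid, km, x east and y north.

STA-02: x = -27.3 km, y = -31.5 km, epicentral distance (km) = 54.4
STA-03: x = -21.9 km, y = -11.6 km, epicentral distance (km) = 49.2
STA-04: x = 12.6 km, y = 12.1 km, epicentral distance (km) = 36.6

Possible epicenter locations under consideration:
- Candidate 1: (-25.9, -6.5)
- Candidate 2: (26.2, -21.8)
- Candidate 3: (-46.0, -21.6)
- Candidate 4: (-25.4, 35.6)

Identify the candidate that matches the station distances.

Candidate 2

For each candidate, compare |candidate − station| to the reported distance:
Candidate 1: residuals STA-02 29.4, STA-03 42.7, STA-04 6.2 → max 42.7 km
Candidate 2: residuals STA-02 0.0, STA-03 0.0, STA-04 0.1 → max 0.1 km
Candidate 3: residuals STA-02 33.2, STA-03 23.1, STA-04 31.0 → max 33.2 km
Candidate 4: residuals STA-02 12.7, STA-03 1.9, STA-04 8.1 → max 12.7 km
Only Candidate 2 has all residuals ≈ 0.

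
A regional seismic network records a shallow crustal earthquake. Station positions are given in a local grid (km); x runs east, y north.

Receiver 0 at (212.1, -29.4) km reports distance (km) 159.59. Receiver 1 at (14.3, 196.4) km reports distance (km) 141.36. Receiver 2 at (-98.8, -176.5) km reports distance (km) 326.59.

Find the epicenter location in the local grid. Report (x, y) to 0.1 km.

Circle about each station: (x − 212.1)² + (y + 29.4)² = 159.59²; (x − 14.3)² + (y − 196.4)² = 141.36²; (x + 98.8)² + (y + 176.5)² = 326.59².
Subtracting pairs of circle equations eliminates x²+y² and gives linear equations (the radical axes):
-395.6 x + 451.6 y = -1587.00
-621.8 x − 294.2 y = -86129.14
Solving the 2×2 system: x ≈ 99.1, y ≈ 83.3 km.

(99.1, 83.3)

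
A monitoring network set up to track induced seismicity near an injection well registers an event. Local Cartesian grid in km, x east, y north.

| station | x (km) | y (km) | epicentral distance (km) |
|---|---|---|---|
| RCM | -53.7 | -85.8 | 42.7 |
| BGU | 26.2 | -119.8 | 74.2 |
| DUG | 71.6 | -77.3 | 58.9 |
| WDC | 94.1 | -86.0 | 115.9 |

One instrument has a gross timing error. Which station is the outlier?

Solve using three stations at a time. Using RCM, BGU, WDC (subtract circle equations pairwise → linear system) gives (x, y) ≈ (-19.0, -61.1).
Distances from that point to each station vs reported:
  RCM: calculated 42.6 vs reported 42.7 → residual 0.1 km
  BGU: calculated 74.1 vs reported 74.2 → residual 0.1 km
  DUG: calculated 92.1 vs reported 58.9 → residual 33.2 km
  WDC: calculated 115.9 vs reported 115.9 → residual 0.0 km
RCM, BGU, WDC are mutually consistent (residuals ≈ 0); DUG is off by 33.2 km.

DUG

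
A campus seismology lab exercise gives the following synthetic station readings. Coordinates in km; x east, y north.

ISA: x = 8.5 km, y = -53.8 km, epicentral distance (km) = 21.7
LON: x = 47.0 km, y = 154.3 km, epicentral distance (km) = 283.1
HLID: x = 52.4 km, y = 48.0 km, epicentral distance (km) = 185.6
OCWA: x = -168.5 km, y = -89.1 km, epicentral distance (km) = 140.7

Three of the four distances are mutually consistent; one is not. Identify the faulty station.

ISA

Solve using three stations at a time. Using LON, HLID, OCWA (subtract circle equations pairwise → linear system) gives (x, y) ≈ (-30.8, -117.9).
Distances from that point to each station vs reported:
  ISA: calculated 75.2 vs reported 21.7 → residual 53.5 km
  LON: calculated 283.1 vs reported 283.1 → residual 0.0 km
  HLID: calculated 185.6 vs reported 185.6 → residual 0.0 km
  OCWA: calculated 140.7 vs reported 140.7 → residual 0.0 km
LON, HLID, OCWA are mutually consistent (residuals ≈ 0); ISA is off by 53.5 km.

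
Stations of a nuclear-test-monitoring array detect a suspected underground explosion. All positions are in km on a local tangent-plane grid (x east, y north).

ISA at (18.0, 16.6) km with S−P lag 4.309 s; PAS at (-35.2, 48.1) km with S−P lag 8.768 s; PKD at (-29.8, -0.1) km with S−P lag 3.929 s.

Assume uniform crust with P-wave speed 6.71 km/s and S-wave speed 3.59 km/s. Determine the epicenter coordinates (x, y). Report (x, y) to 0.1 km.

-1.3 km east, -10.5 km north

Distance from S−P lag: d = Δt · v_P v_S / (v_P − v_S) = Δt · (6.71·3.59)/(6.71−3.59) ≈ 7.7208·Δt.
So d_ISA = 33.27, d_PAS = 67.70, d_PKD = 30.34 km.
Circle about each station: (x − 18.0)² + (y − 16.6)² = 33.27²; (x + 35.2)² + (y − 48.1)² = 67.70²; (x + 29.8)² + (y + 0.1)² = 30.34².
Subtracting the ISA equation from the PAS and PKD equations removes the quadratic terms:
-106.4 x + 63.0 y = -523.31
-95.6 x − 33.4 y = 474.87
Solving the 2×2 system: x ≈ -1.3, y ≈ -10.5 km.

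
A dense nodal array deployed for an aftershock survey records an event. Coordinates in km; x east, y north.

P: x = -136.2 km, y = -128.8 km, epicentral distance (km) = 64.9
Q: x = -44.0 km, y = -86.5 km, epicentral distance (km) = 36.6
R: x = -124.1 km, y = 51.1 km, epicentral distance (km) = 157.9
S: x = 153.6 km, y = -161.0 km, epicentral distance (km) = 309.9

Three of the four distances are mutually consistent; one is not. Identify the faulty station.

S

Solve using three stations at a time. Using P, Q, R (subtract circle equations pairwise → linear system) gives (x, y) ≈ (-78.1, -99.9).
Distances from that point to each station vs reported:
  P: calculated 64.9 vs reported 64.9 → residual 0.0 km
  Q: calculated 36.6 vs reported 36.6 → residual 0.0 km
  R: calculated 157.9 vs reported 157.9 → residual 0.0 km
  S: calculated 239.6 vs reported 309.9 → residual 70.3 km
P, Q, R are mutually consistent (residuals ≈ 0); S is off by 70.3 km.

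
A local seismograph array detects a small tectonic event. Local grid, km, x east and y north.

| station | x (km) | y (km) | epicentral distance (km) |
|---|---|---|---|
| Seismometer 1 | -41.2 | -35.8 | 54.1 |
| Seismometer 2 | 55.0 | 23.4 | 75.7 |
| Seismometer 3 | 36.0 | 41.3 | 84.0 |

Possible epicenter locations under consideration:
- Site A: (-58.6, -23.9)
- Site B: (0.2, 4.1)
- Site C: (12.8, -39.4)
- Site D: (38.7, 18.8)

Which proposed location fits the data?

Site C

For each candidate, compare |candidate − station| to the reported distance:
Site A: residuals Seismometer 1 33.0, Seismometer 2 47.4, Seismometer 3 30.9 → max 47.4 km
Site B: residuals Seismometer 1 3.4, Seismometer 2 17.6, Seismometer 3 32.4 → max 32.4 km
Site C: residuals Seismometer 1 0.0, Seismometer 2 0.0, Seismometer 3 0.0 → max 0.0 km
Site D: residuals Seismometer 1 42.7, Seismometer 2 58.8, Seismometer 3 61.3 → max 61.3 km
Only Site C has all residuals ≈ 0.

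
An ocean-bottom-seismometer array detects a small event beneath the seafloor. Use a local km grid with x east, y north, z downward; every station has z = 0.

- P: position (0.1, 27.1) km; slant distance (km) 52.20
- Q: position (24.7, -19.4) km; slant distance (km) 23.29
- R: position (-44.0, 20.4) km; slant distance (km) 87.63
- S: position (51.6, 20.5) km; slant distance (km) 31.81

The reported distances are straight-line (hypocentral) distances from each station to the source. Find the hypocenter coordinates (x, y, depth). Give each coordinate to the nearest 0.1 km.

Each station gives a sphere (x−x_i)² + (y−y_i)² + z² = d_i² (stations at z=0).
Subtracting the P sphere from Q and R: z² cancels, leaving linear equations in x and y:
49.2 x − 93.0 y = 2434.45
-88.2 x − 13.4 y = -3336.44
Solving: x ≈ 38.695, y ≈ -5.706 km (keep extra digits for the depth step; rounded: 38.7, -5.7).
Then from the P sphere: z² = 52.20² − (x − 0.1)² − (y − 27.1)² with x = 38.695, y = -5.706, so z ≈ 12.611 ≈ 12.6 km.

(38.7, -5.7, 12.6)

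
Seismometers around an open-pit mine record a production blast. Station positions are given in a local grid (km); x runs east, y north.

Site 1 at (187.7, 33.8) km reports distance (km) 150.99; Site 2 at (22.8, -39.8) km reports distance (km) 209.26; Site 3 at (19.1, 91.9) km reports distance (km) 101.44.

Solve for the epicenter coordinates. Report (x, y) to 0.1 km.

x ≈ 98.2 km, y ≈ 155.4 km

Circle about each station: (x − 187.7)² + (y − 33.8)² = 150.99²; (x − 22.8)² + (y + 39.8)² = 209.26²; (x − 19.1)² + (y − 91.9)² = 101.44².
Subtracting pairs of circle equations eliminates x²+y² and gives linear equations (the radical axes):
-329.8 x − 147.2 y = -55261.62
-337.2 x + 116.2 y = -15055.40
Solving the 2×2 system: x ≈ 98.2, y ≈ 155.4 km.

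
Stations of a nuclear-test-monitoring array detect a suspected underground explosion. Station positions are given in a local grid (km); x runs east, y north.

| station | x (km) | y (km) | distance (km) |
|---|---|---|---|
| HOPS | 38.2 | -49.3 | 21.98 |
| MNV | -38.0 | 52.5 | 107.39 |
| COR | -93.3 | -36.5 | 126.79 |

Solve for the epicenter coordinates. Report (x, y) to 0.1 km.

Circle about each station: (x − 38.2)² + (y + 49.3)² = 21.98²; (x + 38.0)² + (y − 52.5)² = 107.39²; (x + 93.3)² + (y + 36.5)² = 126.79².
Subtracting the HOPS equation from the MNV and COR equations removes the quadratic terms:
-152.4 x + 203.6 y = -10738.97
-263.0 x + 25.6 y = -9445.17
Solving the 2×2 system: x ≈ 33.2, y ≈ -27.9 km.
Check against HOPS (with the unrounded x, y): √((x − 38.2)²+(y + 49.3)²) = 21.98 ≈ 21.98 km. ✓

(33.2, -27.9)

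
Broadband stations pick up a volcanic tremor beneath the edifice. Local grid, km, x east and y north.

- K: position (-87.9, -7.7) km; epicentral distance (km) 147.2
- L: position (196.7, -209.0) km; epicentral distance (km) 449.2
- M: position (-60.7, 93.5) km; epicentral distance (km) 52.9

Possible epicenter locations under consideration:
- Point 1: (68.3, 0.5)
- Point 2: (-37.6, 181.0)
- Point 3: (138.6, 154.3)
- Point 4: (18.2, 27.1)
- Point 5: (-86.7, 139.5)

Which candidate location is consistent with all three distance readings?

Point 5

For each candidate, compare |candidate − station| to the reported distance:
Point 1: residuals K 9.2, L 203.5, M 106.1 → max 203.5 km
Point 2: residuals K 48.1, L 5.8, M 37.6 → max 48.1 km
Point 3: residuals K 131.3, L 81.3, M 155.5 → max 155.5 km
Point 4: residuals K 35.5, L 153.2, M 50.2 → max 153.2 km
Point 5: residuals K 0.0, L 0.0, M 0.1 → max 0.1 km
Only Point 5 has all residuals ≈ 0.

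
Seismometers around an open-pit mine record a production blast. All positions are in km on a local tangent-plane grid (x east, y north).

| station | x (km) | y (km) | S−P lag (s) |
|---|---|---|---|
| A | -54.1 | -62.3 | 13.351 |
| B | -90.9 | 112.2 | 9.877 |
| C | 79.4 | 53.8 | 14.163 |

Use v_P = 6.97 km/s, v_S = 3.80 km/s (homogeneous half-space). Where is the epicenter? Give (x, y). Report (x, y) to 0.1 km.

x ≈ -38.8 km, y ≈ 48.2 km

Distance from S−P lag: d = Δt · v_P v_S / (v_P − v_S) = Δt · (6.97·3.80)/(6.97−3.80) ≈ 8.3552·Δt.
So d_A = 111.55, d_B = 82.52, d_C = 118.33 km.
Circle about each station: (x + 54.1)² + (y + 62.3)² = 111.55²; (x + 90.9)² + (y − 112.2)² = 82.52²; (x − 79.4)² + (y − 53.8)² = 118.33².
Subtracting the A equation from the B and C equations removes the quadratic terms:
-73.6 x + 349.0 y = 19677.40
267.0 x + 232.2 y = 832.11
Solving the 2×2 system: x ≈ -38.8, y ≈ 48.2 km.
Check against A (with the unrounded x, y): √((x + 54.1)²+(y + 62.3)²) = 111.55 ≈ 111.55 km. ✓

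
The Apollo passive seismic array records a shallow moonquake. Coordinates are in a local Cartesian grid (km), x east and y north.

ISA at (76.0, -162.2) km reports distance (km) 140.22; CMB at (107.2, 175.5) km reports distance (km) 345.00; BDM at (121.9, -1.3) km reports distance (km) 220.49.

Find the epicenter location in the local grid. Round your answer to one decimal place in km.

Circle about each station: (x − 76.0)² + (y + 162.2)² = 140.22²; (x − 107.2)² + (y − 175.5)² = 345.00²; (x − 121.9)² + (y + 1.3)² = 220.49².
Subtracting the ISA equation from the CMB and BDM equations removes the quadratic terms:
62.4 x + 675.4 y = -89156.10
91.8 x + 321.8 y = -46177.73
Solving the 2×2 system: x ≈ -59.6, y ≈ -126.5 km.

x ≈ -59.6 km, y ≈ -126.5 km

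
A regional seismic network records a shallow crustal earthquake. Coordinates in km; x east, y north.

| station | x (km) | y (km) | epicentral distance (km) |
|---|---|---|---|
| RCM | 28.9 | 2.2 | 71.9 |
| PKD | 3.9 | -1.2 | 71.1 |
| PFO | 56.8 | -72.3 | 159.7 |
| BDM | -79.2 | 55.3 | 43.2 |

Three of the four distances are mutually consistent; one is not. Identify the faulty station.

Solve using three stations at a time. Using PKD, PFO, BDM (subtract circle equations pairwise → linear system) gives (x, y) ≈ (-36.0, 57.7).
Distances from that point to each station vs reported:
  RCM: calculated 85.4 vs reported 71.9 → residual 13.5 km
  PKD: calculated 71.1 vs reported 71.1 → residual 0.0 km
  PFO: calculated 159.7 vs reported 159.7 → residual 0.0 km
  BDM: calculated 43.3 vs reported 43.2 → residual 0.1 km
PKD, PFO, BDM are mutually consistent (residuals ≈ 0); RCM is off by 13.5 km.

RCM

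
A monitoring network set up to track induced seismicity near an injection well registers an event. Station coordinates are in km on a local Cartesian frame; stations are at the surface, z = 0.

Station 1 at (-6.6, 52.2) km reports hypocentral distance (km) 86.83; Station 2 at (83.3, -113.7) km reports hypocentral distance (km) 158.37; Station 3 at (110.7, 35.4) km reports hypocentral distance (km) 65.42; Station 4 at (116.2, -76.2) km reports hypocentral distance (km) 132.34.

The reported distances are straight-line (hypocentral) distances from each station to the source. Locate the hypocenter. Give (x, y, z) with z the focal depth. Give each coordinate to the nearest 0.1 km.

x ≈ 64.9 km, y ≈ 36.5 km, depth ≈ 46.7 km

Each station gives a sphere (x−x_i)² + (y−y_i)² + z² = d_i² (stations at z=0).
Subtracting the Station 1 sphere from Station 2 and Station 3: z² cancels, leaving linear equations in x and y:
179.8 x − 331.8 y = -443.43
234.6 x − 33.6 y = 13998.92
Solving: x ≈ 64.900, y ≈ 36.505 km (keep extra digits for the depth step; rounded: 64.9, 36.5).
Then from the Station 1 sphere: z² = 86.83² − (x + 6.6)² − (y − 52.2)² with x = 64.900, y = 36.505, so z ≈ 46.700 ≈ 46.7 km.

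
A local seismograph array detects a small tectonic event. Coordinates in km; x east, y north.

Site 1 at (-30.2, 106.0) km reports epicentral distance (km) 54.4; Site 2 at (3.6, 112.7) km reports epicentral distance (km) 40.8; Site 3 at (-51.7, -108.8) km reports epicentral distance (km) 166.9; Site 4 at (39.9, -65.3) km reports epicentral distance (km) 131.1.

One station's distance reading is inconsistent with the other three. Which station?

Site 2

Solve using three stations at a time. Using Site 1, Site 3, Site 4 (subtract circle equations pairwise → linear system) gives (x, y) ≈ (-14.6, 53.9).
Distances from that point to each station vs reported:
  Site 1: calculated 54.4 vs reported 54.4 → residual 0.0 km
  Site 2: calculated 61.5 vs reported 40.8 → residual 20.7 km
  Site 3: calculated 166.9 vs reported 166.9 → residual 0.0 km
  Site 4: calculated 131.1 vs reported 131.1 → residual 0.0 km
Site 1, Site 3, Site 4 are mutually consistent (residuals ≈ 0); Site 2 is off by 20.7 km.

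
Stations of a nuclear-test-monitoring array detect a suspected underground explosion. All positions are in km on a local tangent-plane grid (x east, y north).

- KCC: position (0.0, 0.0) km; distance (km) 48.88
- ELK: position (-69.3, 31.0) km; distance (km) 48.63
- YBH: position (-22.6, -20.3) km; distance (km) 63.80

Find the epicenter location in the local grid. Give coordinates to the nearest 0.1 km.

(-22.3, 43.5)

Circle about each station: x² + y² = 48.88²; (x + 69.3)² + (y − 31.0)² = 48.63²; (x + 22.6)² + (y + 20.3)² = 63.80².
Subtracting the KCC equation from the ELK and YBH equations removes the quadratic terms:
-138.6 x + 62.0 y = 5787.87
-45.2 x − 40.6 y = -758.34
Solving the 2×2 system: x ≈ -22.3, y ≈ 43.5 km.
Check against KCC (with the unrounded x, y): √(x²+y²) = 48.89 ≈ 48.88 km. ✓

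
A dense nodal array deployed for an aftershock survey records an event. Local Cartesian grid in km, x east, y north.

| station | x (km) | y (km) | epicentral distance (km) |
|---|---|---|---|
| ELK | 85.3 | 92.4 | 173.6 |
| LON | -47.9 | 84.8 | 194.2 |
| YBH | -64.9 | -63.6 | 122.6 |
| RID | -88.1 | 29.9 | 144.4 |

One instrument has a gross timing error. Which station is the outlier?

Solve using three stations at a time. Using ELK, LON, YBH (subtract circle equations pairwise → linear system) gives (x, y) ≈ (56.7, -78.8).
Distances from that point to each station vs reported:
  ELK: calculated 173.6 vs reported 173.6 → residual 0.0 km
  LON: calculated 194.2 vs reported 194.2 → residual 0.0 km
  YBH: calculated 122.5 vs reported 122.6 → residual 0.1 km
  RID: calculated 181.0 vs reported 144.4 → residual 36.6 km
ELK, LON, YBH are mutually consistent (residuals ≈ 0); RID is off by 36.6 km.

RID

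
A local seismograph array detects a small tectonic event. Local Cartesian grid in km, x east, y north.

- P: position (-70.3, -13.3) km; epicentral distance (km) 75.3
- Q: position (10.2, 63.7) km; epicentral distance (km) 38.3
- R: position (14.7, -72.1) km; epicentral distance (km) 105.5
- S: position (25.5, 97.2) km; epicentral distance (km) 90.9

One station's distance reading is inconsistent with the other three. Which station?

S

Solve using three stations at a time. Using P, Q, R (subtract circle equations pairwise → linear system) gives (x, y) ≈ (-9.2, 30.7).
Distances from that point to each station vs reported:
  P: calculated 75.3 vs reported 75.3 → residual 0.0 km
  Q: calculated 38.3 vs reported 38.3 → residual 0.0 km
  R: calculated 105.5 vs reported 105.5 → residual 0.0 km
  S: calculated 75.0 vs reported 90.9 → residual 15.9 km
P, Q, R are mutually consistent (residuals ≈ 0); S is off by 15.9 km.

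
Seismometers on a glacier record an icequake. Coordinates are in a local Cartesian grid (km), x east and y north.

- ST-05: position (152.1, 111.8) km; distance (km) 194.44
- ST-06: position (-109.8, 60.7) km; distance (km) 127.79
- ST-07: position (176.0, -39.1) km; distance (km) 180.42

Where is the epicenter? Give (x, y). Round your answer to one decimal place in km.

x ≈ -1.6 km, y ≈ -7.3 km

Circle about each station: (x − 152.1)² + (y − 111.8)² = 194.44²; (x + 109.8)² + (y − 60.7)² = 127.79²; (x − 176.0)² + (y + 39.1)² = 180.42².
Subtracting pairs of circle equations eliminates x²+y² and gives linear equations (the radical axes):
-523.8 x − 102.2 y = 1583.51
47.8 x − 301.8 y = 2126.70
Solving the 2×2 system: x ≈ -1.6, y ≈ -7.3 km.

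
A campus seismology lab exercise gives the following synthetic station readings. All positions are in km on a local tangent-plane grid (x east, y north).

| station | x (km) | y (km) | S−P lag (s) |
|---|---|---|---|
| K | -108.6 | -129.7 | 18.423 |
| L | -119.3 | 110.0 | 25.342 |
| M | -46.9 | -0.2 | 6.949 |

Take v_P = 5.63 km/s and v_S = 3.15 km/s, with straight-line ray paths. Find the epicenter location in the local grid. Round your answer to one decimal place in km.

x ≈ -14.3 km, y ≈ -37.7 km

Distance from S−P lag: d = Δt · v_P v_S / (v_P − v_S) = Δt · (5.63·3.15)/(5.63−3.15) ≈ 7.1510·Δt.
So d_K = 131.74, d_L = 181.22, d_M = 49.69 km.
Circle about each station: (x + 108.6)² + (y + 129.7)² = 131.74²; (x + 119.3)² + (y − 110.0)² = 181.22²; (x + 46.9)² + (y + 0.2)² = 49.69².
Subtracting the K equation from the L and M equations removes the quadratic terms:
-21.4 x + 479.4 y = -17768.82
123.4 x + 259.0 y = -11530.07
Solving the 2×2 system: x ≈ -14.3, y ≈ -37.7 km.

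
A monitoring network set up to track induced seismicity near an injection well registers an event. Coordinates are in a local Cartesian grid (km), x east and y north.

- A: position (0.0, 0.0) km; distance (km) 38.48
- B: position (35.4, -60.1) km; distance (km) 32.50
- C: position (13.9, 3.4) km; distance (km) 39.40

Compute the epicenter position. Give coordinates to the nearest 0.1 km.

Circle about each station: x² + y² = 38.48²; (x − 35.4)² + (y + 60.1)² = 32.50²; (x − 13.9)² + (y − 3.4)² = 39.40².
Subtracting pairs of circle equations eliminates x²+y² and gives linear equations (the radical axes):
70.8 x − 120.2 y = 5289.63
27.8 x + 6.8 y = 133.12
Solving the 2×2 system: x ≈ 13.6, y ≈ -36.0 km.

13.6 km east, -36.0 km north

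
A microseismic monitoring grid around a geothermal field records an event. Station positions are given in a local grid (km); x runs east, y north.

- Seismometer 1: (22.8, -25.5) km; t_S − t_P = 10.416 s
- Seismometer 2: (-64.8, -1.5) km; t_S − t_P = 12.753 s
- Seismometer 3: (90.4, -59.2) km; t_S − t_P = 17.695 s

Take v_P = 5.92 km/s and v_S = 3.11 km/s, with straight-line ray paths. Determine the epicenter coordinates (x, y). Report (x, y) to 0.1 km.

x ≈ -24.5 km, y ≈ -74.7 km

Distance from S−P lag: d = Δt · v_P v_S / (v_P − v_S) = Δt · (5.92·3.11)/(5.92−3.11) ≈ 6.5520·Δt.
So d_Seismometer 1 = 68.25, d_Seismometer 2 = 83.56, d_Seismometer 3 = 115.94 km.
Circle about each station: (x − 22.8)² + (y + 25.5)² = 68.25²; (x + 64.8)² + (y + 1.5)² = 83.56²; (x − 90.4)² + (y + 59.2)² = 115.94².
Subtracting pairs of circle equations eliminates x²+y² and gives linear equations (the radical axes):
-175.2 x + 48.0 y = 706.99
135.2 x − 67.4 y = 1722.69
Solving the 2×2 system: x ≈ -24.5, y ≈ -74.7 km.
Check against Seismometer 1 (with the unrounded x, y): √((x − 22.8)²+(y + 25.5)²) = 68.26 ≈ 68.25 km. ✓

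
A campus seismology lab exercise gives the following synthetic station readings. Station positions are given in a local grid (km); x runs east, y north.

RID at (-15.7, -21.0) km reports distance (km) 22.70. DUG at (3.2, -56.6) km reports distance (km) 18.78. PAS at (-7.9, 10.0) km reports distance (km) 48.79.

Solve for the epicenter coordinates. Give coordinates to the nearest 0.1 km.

Circle about each station: (x + 15.7)² + (y + 21.0)² = 22.70²; (x − 3.2)² + (y + 56.6)² = 18.78²; (x + 7.9)² + (y − 10.0)² = 48.79².
Subtracting the RID equation from the DUG and PAS equations removes the quadratic terms:
37.8 x − 71.2 y = 2688.91
15.6 x + 62.0 y = -2390.25
Solving the 2×2 system: x ≈ -1.0, y ≈ -38.3 km.

(-1.0, -38.3)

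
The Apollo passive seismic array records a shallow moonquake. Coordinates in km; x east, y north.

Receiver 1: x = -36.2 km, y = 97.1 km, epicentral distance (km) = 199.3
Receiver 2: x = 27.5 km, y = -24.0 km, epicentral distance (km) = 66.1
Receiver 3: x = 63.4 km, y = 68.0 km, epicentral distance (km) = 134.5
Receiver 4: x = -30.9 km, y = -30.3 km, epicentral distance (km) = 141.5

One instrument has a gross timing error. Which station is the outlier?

Receiver 4

Solve using three stations at a time. Using Receiver 1, Receiver 2, Receiver 3 (subtract circle equations pairwise → linear system) gives (x, y) ≈ (78.9, -65.6).
Distances from that point to each station vs reported:
  Receiver 1: calculated 199.3 vs reported 199.3 → residual 0.0 km
  Receiver 2: calculated 66.1 vs reported 66.1 → residual 0.0 km
  Receiver 3: calculated 134.5 vs reported 134.5 → residual 0.0 km
  Receiver 4: calculated 115.3 vs reported 141.5 → residual 26.2 km
Receiver 1, Receiver 2, Receiver 3 are mutually consistent (residuals ≈ 0); Receiver 4 is off by 26.2 km.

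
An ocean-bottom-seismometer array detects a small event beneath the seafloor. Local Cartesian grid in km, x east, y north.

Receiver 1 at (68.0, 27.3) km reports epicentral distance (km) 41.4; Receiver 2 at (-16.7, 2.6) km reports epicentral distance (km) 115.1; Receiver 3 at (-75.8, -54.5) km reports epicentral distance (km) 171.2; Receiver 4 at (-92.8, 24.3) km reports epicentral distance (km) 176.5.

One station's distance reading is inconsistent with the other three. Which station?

Receiver 3

Solve using three stations at a time. Using Receiver 1, Receiver 2, Receiver 4 (subtract circle equations pairwise → linear system) gives (x, y) ≈ (78.4, 67.7).
Distances from that point to each station vs reported:
  Receiver 1: calculated 41.7 vs reported 41.4 → residual 0.3 km
  Receiver 2: calculated 115.2 vs reported 115.1 → residual 0.1 km
  Receiver 3: calculated 196.7 vs reported 171.2 → residual 25.5 km
  Receiver 4: calculated 176.6 vs reported 176.5 → residual 0.1 km
Receiver 1, Receiver 2, Receiver 4 are mutually consistent (residuals ≈ 0); Receiver 3 is off by 25.5 km.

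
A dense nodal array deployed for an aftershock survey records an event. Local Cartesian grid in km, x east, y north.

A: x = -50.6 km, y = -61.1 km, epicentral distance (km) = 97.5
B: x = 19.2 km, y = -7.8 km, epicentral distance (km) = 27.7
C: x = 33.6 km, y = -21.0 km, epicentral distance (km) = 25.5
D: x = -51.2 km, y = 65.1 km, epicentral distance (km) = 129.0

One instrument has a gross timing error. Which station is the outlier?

Solve using three stations at a time. Using A, B, D (subtract circle equations pairwise → linear system) gives (x, y) ≈ (40.3, -25.8).
Distances from that point to each station vs reported:
  A: calculated 97.5 vs reported 97.5 → residual 0.0 km
  B: calculated 27.8 vs reported 27.7 → residual 0.1 km
  C: calculated 8.3 vs reported 25.5 → residual 17.2 km
  D: calculated 129.0 vs reported 129.0 → residual 0.0 km
A, B, D are mutually consistent (residuals ≈ 0); C is off by 17.2 km.

C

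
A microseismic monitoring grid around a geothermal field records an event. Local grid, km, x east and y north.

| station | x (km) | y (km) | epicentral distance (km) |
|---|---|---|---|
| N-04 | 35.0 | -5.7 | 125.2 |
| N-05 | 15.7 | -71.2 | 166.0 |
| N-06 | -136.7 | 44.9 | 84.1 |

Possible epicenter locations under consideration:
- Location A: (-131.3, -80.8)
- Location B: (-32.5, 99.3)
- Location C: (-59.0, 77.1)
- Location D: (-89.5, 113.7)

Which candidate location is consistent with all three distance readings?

For each candidate, compare |candidate − station| to the reported distance:
Location A: residuals N-04 57.3, N-05 18.7, N-06 41.7 → max 57.3 km
Location B: residuals N-04 0.4, N-05 11.2, N-06 33.4 → max 33.4 km
Location C: residuals N-04 0.1, N-05 0.1, N-06 0.0 → max 0.1 km
Location D: residuals N-04 47.3, N-05 46.7, N-06 0.7 → max 47.3 km
Only Location C has all residuals ≈ 0.

Location C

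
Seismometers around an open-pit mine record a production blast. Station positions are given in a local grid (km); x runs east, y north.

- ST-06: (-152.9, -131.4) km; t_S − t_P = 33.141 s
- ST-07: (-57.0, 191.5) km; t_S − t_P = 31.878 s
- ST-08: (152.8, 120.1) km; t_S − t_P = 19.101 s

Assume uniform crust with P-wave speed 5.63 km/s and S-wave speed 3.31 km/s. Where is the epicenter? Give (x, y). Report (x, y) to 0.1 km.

Distance from S−P lag: d = Δt · v_P v_S / (v_P − v_S) = Δt · (5.63·3.31)/(5.63−3.31) ≈ 8.0325·Δt.
So d_ST-06 = 266.20, d_ST-07 = 256.06, d_ST-08 = 153.43 km.
Circle about each station: (x + 152.9)² + (y + 131.4)² = 266.20²; (x + 57.0)² + (y − 191.5)² = 256.06²; (x − 152.8)² + (y − 120.1)² = 153.43².
Subtracting pairs of circle equations eliminates x²+y² and gives linear equations (the radical axes):
191.8 x + 645.8 y = 4572.60
611.4 x + 503.0 y = 44449.16
Solving the 2×2 system: x ≈ 88.5, y ≈ -19.2 km.

(88.5, -19.2)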